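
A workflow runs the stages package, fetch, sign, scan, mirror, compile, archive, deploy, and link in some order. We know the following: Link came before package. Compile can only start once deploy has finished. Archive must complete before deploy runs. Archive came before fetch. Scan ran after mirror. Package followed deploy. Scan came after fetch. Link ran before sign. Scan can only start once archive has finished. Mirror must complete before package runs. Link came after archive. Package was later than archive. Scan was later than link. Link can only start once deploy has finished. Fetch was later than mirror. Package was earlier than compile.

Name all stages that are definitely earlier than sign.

Directly stated before sign: link.
Archive reaches sign via archive → link → sign.
Deploy reaches sign via deploy → link → sign.

archive, deploy, link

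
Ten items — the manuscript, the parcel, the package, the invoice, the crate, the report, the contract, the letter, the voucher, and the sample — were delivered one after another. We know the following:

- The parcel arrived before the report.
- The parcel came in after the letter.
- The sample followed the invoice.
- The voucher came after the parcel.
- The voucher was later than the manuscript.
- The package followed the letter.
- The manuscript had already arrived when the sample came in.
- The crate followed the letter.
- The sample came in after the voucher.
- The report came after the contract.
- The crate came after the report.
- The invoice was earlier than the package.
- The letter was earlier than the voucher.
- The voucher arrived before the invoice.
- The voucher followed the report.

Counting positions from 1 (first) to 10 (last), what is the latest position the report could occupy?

The report must come before the crate, the invoice, the package, the sample, and the voucher — 5 items forced after it.
Everything else can be placed before the report in some valid order, so the report can sit as late as position 10 − 5 = 5.

5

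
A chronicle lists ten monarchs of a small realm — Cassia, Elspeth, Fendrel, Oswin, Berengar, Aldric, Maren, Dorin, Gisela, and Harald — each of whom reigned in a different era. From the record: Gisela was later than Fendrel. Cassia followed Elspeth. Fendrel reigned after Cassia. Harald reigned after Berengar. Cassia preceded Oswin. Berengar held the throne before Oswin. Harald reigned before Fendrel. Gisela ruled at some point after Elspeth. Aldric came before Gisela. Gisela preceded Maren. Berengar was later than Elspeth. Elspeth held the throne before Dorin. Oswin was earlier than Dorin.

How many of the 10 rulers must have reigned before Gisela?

6

Directly stated before Gisela: Aldric, Elspeth, and Fendrel.
Berengar reaches Gisela via Berengar → Harald → Fendrel → Gisela.
Cassia reaches Gisela via Cassia → Fendrel → Gisela.
Harald reaches Gisela via Harald → Fendrel → Gisela.
No chain forces Oswin (or any of the others) ahead of Gisela.
That's Aldric, Berengar, Cassia, Elspeth, Fendrel, and Harald — 6 in all.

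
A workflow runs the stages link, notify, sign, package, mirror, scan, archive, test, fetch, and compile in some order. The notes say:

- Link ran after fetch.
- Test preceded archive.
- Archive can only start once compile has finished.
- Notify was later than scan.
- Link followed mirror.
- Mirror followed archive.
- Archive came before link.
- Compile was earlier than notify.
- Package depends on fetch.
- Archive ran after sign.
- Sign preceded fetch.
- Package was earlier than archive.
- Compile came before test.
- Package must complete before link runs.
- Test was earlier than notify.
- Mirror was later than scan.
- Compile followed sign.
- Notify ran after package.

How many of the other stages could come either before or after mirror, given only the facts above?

1

Forced before mirror: archive, compile, fetch, package, scan, sign, and test; forced after mirror: link.
That leaves notify with no forced order relative to mirror — 1.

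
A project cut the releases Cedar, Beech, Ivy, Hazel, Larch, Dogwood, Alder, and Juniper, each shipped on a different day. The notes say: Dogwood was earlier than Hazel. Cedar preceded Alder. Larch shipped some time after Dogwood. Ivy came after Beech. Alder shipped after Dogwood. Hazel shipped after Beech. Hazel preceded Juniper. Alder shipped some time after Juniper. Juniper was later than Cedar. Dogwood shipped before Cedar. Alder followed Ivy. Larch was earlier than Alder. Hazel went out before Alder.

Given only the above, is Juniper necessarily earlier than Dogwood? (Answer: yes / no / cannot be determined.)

no

Tracing the constraints gives Dogwood → Cedar → Juniper, so Dogwood must come before Juniper.
That means Juniper cannot be before Dogwood.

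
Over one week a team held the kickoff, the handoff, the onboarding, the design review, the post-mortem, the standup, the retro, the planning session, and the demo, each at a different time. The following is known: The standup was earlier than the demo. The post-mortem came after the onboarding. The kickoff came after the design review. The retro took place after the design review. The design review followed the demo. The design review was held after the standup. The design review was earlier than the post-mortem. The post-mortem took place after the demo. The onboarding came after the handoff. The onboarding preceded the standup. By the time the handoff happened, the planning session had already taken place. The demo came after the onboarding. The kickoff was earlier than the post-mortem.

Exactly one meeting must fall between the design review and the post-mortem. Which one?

Tracing the constraints gives the design review → the kickoff → the post-mortem, so the kickoff sits after the design review and before the post-mortem.
No other meeting is forced both after the design review and before the post-mortem.

the kickoff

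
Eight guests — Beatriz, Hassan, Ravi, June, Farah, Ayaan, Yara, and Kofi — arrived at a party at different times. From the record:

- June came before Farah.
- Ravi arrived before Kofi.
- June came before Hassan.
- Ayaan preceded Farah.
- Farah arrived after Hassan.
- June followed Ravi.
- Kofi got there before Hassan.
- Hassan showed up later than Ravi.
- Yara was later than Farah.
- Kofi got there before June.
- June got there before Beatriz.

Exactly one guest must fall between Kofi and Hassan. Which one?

Tracing the constraints gives Kofi → June → Hassan, so June sits after Kofi and before Hassan.
No other guest is forced both after Kofi and before Hassan.

June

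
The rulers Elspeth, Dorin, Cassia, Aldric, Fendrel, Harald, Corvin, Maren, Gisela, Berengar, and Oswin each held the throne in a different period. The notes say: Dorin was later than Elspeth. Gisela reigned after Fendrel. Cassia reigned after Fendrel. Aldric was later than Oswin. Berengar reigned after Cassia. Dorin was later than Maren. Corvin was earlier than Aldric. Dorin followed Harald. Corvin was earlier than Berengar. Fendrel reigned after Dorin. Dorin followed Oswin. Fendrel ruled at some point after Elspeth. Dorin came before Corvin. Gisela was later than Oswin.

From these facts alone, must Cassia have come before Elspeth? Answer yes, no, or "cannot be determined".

no

Tracing the constraints gives Elspeth → Fendrel → Cassia, so Elspeth must come before Cassia.
That means Cassia cannot be before Elspeth.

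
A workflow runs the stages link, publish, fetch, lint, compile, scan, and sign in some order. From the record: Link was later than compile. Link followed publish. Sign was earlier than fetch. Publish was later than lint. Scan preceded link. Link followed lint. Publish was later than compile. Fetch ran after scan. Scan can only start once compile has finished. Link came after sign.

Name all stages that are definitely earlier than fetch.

compile, scan, sign

Directly stated before fetch: scan and sign.
Compile reaches fetch via compile → scan → fetch.
No chain forces publish (or any of the others) ahead of fetch.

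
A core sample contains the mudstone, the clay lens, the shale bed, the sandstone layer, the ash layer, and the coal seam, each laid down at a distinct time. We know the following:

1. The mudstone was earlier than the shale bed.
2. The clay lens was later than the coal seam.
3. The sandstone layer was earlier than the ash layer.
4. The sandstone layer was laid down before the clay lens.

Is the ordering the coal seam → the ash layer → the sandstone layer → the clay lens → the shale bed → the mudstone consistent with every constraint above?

The constraints require the sandstone layer before the ash layer, but in the proposed sequence the ash layer appears ahead of the sandstone layer. That one violation is enough.

no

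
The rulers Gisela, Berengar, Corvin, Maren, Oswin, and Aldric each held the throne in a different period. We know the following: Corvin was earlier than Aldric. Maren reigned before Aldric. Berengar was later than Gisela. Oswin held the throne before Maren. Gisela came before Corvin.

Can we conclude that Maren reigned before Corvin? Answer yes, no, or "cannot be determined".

No chain of stated constraints runs from Maren to Corvin, and none runs from Corvin to Maren either.
So the relative order of Maren and Corvin is not fixed by the given facts.

cannot be determined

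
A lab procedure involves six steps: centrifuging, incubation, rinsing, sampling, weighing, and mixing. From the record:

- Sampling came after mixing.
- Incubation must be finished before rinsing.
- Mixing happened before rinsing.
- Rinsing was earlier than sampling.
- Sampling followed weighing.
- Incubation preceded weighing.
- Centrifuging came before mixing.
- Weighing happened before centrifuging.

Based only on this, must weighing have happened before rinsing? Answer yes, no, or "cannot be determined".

yes

Chain the constraints: weighing → centrifuging → mixing → rinsing. Each link is directly stated, so weighing comes before rinsing.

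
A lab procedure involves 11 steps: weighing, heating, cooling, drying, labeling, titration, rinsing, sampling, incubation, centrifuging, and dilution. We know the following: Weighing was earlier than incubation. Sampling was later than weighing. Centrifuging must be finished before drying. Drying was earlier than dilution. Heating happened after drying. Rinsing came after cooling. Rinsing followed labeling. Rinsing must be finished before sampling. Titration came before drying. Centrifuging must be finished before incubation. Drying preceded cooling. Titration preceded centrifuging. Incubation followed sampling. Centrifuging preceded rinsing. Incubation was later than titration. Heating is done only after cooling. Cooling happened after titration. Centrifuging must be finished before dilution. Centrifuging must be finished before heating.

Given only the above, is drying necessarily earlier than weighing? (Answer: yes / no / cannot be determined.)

cannot be determined

No chain of stated constraints runs from drying to weighing, and none runs from weighing to drying either.
So the relative order of drying and weighing is not fixed by the given facts.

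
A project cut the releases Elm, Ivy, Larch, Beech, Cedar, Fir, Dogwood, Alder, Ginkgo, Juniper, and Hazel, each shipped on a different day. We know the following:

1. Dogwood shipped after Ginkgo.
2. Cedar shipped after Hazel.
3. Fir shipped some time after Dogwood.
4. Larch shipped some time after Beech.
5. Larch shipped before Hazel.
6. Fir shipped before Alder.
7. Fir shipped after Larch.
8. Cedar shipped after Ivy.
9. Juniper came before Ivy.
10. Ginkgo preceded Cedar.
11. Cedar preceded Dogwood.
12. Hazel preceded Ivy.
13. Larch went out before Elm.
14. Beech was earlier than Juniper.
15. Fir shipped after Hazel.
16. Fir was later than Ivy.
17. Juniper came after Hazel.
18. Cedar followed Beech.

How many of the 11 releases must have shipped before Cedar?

Directly stated before Cedar: Beech, Ginkgo, Hazel, and Ivy.
Juniper reaches Cedar via Juniper → Ivy → Cedar.
Larch reaches Cedar via Larch → Hazel → Cedar.
No chain forces Fir (or any of the others) ahead of Cedar.
That's Beech, Ginkgo, Hazel, Ivy, Juniper, and Larch — 6 in all.

6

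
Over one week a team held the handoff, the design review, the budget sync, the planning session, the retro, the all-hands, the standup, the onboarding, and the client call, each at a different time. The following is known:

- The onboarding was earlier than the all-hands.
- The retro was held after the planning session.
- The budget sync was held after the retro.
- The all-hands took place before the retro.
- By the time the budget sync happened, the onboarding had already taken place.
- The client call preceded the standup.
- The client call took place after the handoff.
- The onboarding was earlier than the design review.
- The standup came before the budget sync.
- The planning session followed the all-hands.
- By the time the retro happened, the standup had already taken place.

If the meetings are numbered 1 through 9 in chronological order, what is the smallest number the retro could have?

7

The all-hands, the client call, the handoff, the onboarding, the planning session, and the standup must all come before the retro — 6 forced predecessors.
Nothing else is forced ahead of the retro, so its earliest slot is position 6 + 1 = 7.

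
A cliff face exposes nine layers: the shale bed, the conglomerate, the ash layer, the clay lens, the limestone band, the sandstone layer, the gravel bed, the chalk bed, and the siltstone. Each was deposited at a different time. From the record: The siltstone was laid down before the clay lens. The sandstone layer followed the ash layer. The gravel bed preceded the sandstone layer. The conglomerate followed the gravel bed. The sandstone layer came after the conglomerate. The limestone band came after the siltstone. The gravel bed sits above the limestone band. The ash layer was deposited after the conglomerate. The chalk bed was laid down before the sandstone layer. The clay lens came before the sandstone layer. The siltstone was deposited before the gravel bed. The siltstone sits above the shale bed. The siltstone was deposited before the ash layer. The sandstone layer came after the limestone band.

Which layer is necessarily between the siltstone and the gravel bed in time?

the limestone band

Tracing the constraints gives the siltstone → the limestone band → the gravel bed, so the limestone band sits after the siltstone and before the gravel bed.
No other layer is forced both after the siltstone and before the gravel bed.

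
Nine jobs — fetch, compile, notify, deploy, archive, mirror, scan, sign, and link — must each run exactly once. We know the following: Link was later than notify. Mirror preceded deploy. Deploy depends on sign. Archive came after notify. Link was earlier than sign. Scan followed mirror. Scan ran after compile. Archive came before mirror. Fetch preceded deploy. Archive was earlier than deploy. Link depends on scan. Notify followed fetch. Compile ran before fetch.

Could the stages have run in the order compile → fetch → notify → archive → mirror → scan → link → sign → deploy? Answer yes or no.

Check each stated constraint against the proposed order — e.g. compile is ahead of scan; fetch is ahead of deploy. Every pair is in the required order; nothing is violated.

yes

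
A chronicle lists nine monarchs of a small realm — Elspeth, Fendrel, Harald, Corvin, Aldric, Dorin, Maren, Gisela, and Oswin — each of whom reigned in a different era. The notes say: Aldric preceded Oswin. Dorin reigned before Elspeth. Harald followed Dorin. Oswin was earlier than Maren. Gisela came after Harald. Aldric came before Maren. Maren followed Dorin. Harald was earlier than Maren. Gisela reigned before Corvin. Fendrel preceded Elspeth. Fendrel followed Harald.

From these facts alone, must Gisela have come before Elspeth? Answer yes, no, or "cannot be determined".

cannot be determined

No chain of stated constraints runs from Gisela to Elspeth, and none runs from Elspeth to Gisela either.
So the relative order of Gisela and Elspeth is not fixed by the given facts.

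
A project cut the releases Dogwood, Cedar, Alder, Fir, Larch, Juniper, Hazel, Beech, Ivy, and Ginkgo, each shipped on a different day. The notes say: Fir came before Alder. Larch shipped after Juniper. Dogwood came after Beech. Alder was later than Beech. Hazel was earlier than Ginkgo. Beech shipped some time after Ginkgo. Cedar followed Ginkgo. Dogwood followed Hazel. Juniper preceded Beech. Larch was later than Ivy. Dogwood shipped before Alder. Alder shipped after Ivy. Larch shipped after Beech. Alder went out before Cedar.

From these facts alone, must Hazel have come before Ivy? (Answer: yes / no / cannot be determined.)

No chain of stated constraints runs from Hazel to Ivy, and none runs from Ivy to Hazel either.
So the relative order of Hazel and Ivy is not fixed by the given facts.

cannot be determined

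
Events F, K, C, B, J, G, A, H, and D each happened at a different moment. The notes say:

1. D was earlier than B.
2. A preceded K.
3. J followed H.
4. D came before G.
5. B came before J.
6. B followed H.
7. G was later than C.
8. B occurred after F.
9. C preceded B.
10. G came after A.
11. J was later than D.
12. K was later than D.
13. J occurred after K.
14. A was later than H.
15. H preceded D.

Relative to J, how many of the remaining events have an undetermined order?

1

Forced before J: A, B, C, D, F, H, and K.
That leaves G with no forced order relative to J — 1.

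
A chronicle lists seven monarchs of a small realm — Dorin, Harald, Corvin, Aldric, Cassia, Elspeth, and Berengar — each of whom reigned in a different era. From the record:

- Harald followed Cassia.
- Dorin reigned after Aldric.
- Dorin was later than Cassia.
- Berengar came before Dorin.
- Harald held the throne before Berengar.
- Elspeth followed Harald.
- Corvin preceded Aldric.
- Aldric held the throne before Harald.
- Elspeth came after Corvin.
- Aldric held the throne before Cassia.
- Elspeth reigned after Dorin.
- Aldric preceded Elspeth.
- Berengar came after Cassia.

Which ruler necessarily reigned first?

Corvin

Corvin has a chain of constraints placing them before every other ruler, so Corvin must be first.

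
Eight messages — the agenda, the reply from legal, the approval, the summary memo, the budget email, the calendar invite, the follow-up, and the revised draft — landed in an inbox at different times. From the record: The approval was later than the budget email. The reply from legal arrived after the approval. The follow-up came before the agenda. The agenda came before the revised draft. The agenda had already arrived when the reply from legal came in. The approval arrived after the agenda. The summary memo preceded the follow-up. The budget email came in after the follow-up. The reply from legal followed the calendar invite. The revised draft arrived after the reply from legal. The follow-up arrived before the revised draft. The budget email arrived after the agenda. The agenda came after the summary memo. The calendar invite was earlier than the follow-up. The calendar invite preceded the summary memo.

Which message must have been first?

the calendar invite

The calendar invite has a chain of constraints placing it before every other message, so the calendar invite must be first.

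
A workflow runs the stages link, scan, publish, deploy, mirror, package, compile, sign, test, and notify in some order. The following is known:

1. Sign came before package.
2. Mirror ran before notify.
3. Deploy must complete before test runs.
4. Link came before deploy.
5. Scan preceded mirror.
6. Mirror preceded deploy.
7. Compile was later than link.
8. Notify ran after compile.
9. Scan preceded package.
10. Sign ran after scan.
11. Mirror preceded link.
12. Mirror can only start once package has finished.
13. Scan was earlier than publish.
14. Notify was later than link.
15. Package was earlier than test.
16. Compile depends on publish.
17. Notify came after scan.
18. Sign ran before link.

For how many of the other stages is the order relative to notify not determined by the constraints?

2

Forced before notify: compile, link, mirror, package, publish, scan, and sign.
That leaves deploy and test with no forced order relative to notify — 2.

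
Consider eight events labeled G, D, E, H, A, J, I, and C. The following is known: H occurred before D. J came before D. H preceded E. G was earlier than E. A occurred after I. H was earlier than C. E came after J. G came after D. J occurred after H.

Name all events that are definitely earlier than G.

Directly stated before G: D.
H reaches G via H → D → G.
J reaches G via J → D → G.

D, H, J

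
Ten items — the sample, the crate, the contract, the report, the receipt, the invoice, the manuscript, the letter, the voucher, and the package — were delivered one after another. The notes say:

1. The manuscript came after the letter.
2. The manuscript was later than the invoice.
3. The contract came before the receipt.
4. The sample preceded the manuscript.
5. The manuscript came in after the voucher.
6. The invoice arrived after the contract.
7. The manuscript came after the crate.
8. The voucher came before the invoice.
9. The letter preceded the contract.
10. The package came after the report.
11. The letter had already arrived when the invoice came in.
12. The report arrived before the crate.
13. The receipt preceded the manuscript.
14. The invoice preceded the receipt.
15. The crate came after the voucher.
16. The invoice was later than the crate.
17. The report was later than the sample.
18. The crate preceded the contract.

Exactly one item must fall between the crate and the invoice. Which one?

the contract

Tracing the constraints gives the crate → the contract → the invoice, so the contract sits after the crate and before the invoice.
No other item is forced both after the crate and before the invoice.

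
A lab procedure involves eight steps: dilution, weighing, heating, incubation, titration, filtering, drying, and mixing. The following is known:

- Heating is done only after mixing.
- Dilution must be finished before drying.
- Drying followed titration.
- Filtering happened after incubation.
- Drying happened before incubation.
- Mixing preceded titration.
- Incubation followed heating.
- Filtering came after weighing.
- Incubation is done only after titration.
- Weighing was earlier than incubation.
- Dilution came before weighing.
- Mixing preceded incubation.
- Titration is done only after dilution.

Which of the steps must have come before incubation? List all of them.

Directly stated before incubation: drying, heating, mixing, titration, and weighing.
Dilution reaches incubation via dilution → weighing → incubation.
No chain forces filtering ahead of incubation.

dilution, drying, heating, mixing, titration, weighing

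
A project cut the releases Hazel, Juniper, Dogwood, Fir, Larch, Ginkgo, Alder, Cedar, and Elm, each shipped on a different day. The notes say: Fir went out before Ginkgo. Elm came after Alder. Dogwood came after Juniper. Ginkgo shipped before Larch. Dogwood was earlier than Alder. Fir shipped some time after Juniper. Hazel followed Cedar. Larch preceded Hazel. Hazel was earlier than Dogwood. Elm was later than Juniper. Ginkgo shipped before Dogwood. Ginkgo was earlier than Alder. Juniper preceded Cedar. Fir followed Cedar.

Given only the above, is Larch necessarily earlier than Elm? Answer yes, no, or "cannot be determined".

Chain the constraints: Larch → Hazel → Dogwood → Alder → Elm. Each link is directly stated, so Larch comes before Elm.

yes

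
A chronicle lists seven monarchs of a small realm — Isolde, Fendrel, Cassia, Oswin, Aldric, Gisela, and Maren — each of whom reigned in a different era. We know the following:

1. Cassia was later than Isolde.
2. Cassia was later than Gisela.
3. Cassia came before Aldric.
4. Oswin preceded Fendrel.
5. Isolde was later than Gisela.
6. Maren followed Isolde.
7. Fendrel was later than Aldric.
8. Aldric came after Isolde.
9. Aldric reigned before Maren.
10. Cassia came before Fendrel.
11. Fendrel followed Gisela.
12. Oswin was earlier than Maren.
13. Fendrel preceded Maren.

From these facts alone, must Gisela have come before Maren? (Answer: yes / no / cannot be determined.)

yes

Chain the constraints: Gisela → Isolde → Maren. Each link is directly stated, so Gisela comes before Maren.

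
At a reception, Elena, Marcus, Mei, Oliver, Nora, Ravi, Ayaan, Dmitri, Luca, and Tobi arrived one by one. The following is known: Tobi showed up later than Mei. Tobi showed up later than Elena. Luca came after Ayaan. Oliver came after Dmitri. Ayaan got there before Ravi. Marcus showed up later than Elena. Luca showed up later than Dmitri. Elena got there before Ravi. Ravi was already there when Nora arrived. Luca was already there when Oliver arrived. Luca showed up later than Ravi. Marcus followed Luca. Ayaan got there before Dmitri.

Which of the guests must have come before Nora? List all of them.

Directly stated before Nora: Ravi.
Ayaan reaches Nora via Ayaan → Ravi → Nora.
Elena reaches Nora via Elena → Ravi → Nora.
No chain forces Marcus (or any of the others) ahead of Nora.

Ayaan, Elena, Ravi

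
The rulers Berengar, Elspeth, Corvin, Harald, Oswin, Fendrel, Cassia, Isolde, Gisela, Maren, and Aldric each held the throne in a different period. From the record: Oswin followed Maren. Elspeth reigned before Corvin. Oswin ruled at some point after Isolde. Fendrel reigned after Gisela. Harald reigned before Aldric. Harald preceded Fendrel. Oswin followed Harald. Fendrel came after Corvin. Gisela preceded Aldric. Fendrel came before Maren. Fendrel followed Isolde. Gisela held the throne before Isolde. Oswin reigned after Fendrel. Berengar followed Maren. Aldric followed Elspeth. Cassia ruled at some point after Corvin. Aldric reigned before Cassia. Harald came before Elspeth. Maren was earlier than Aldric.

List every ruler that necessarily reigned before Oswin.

Corvin, Elspeth, Fendrel, Gisela, Harald, Isolde, Maren

Directly stated before Oswin: Fendrel, Harald, Isolde, and Maren.
Corvin reaches Oswin via Corvin → Fendrel → Oswin.
Elspeth reaches Oswin via Elspeth → Corvin → Fendrel → Oswin.
Gisela reaches Oswin via Gisela → Isolde → Oswin.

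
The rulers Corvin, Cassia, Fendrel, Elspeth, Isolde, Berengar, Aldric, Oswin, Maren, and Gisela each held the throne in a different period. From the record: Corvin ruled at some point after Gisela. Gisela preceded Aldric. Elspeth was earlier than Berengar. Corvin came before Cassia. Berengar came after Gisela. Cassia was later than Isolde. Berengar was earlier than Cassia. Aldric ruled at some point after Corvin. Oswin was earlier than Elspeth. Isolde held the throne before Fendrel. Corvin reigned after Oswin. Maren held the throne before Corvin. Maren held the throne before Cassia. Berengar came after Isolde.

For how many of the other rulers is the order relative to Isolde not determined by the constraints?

6

Forced after Isolde: Berengar, Cassia, and Fendrel.
That leaves Aldric, Corvin, Elspeth, Gisela, Maren, and Oswin with no forced order relative to Isolde — 6.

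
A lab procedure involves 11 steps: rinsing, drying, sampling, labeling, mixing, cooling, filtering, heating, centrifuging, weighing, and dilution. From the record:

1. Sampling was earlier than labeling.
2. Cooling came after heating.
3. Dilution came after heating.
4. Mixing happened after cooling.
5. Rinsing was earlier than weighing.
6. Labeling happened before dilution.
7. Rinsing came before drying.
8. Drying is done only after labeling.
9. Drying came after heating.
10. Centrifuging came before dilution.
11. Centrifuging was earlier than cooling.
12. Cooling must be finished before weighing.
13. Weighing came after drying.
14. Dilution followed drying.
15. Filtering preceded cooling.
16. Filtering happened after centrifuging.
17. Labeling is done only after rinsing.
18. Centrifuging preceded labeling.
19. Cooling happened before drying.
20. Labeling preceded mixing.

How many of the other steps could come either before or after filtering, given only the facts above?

Forced before filtering: centrifuging; forced after filtering: cooling, dilution, drying, mixing, and weighing.
That leaves heating, labeling, rinsing, and sampling with no forced order relative to filtering — 4.

4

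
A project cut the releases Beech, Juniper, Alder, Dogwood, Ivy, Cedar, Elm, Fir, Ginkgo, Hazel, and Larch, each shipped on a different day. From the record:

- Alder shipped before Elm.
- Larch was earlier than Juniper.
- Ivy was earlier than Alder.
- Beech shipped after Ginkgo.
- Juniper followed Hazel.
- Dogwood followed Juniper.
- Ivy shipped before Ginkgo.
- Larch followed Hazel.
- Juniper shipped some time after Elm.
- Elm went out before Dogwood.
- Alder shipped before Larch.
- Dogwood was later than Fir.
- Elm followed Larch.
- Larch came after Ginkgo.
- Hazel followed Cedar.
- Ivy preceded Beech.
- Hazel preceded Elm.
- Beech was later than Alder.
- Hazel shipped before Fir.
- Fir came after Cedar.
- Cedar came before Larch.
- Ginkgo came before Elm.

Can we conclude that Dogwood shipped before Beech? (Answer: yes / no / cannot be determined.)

cannot be determined

No chain of stated constraints runs from Dogwood to Beech, and none runs from Beech to Dogwood either.
So the relative order of Dogwood and Beech is not fixed by the given facts.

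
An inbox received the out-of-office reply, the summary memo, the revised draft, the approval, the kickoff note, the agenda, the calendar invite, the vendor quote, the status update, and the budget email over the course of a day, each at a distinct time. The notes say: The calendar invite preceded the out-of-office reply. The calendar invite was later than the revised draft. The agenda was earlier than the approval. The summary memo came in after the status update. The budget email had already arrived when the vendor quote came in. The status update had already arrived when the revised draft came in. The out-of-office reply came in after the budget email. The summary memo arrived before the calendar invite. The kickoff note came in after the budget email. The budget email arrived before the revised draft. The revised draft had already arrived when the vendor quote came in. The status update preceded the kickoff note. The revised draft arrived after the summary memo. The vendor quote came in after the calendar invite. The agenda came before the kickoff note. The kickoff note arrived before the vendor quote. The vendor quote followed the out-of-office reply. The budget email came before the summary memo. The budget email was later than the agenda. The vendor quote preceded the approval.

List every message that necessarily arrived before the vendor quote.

the agenda, the budget email, the calendar invite, the kickoff note, the out-of-office reply, the revised draft, the status update, the summary memo

Directly stated before the vendor quote: the budget email, the calendar invite, the kickoff note, the out-of-office reply, and the revised draft.
The agenda reaches the vendor quote via the agenda → the kickoff note → the vendor quote.
The status update reaches the vendor quote via the status update → the kickoff note → the vendor quote.
The summary memo reaches the vendor quote via the summary memo → the calendar invite → the vendor quote.
No chain forces the approval ahead of the vendor quote.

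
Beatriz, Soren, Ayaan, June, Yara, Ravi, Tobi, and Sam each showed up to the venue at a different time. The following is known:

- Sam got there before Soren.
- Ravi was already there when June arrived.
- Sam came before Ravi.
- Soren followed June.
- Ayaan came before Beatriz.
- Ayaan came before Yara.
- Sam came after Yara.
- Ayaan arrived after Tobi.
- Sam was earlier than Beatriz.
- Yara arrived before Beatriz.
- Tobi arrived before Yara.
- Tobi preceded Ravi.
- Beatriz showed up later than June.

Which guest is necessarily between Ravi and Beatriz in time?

Tracing the constraints gives Ravi → June → Beatriz, so June sits after Ravi and before Beatriz.
No other guest is forced both after Ravi and before Beatriz.

June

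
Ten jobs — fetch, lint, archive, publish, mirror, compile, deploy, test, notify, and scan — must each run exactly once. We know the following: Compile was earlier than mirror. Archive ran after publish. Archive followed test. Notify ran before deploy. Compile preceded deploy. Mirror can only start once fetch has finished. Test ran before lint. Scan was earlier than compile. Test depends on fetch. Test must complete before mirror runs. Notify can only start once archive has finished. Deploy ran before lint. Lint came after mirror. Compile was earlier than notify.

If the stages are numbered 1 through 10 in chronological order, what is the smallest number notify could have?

Archive, compile, fetch, publish, scan, and test must all come before notify — 6 forced predecessors.
Nothing else is forced ahead of notify, so its earliest slot is position 6 + 1 = 7.

7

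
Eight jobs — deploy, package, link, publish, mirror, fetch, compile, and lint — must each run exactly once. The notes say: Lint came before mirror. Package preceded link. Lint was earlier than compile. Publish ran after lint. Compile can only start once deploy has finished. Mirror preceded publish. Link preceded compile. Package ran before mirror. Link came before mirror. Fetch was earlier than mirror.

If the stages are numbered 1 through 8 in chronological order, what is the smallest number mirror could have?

5

Fetch, link, lint, and package must all come before mirror — 4 forced predecessors.
Nothing else is forced ahead of mirror, so its earliest slot is position 4 + 1 = 5.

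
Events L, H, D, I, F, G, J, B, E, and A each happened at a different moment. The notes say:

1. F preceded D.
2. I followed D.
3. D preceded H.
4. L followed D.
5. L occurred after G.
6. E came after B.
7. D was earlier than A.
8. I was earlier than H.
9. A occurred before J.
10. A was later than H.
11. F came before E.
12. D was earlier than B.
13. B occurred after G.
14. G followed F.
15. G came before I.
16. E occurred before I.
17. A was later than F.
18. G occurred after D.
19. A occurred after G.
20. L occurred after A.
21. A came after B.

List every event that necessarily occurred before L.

Directly stated before L: A, D, and G.
B reaches L via B → A → L.
E reaches L via E → I → H → A → L.
F reaches L via F → D → L.
Likewise H and I each reach L by chaining the stated constraints.

A, B, D, E, F, G, H, I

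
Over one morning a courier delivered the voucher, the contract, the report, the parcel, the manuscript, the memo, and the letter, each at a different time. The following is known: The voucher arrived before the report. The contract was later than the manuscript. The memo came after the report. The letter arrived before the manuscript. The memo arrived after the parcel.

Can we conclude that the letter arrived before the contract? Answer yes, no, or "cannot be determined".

yes

Chain the constraints: the letter → the manuscript → the contract. Each link is directly stated, so the letter comes before the contract.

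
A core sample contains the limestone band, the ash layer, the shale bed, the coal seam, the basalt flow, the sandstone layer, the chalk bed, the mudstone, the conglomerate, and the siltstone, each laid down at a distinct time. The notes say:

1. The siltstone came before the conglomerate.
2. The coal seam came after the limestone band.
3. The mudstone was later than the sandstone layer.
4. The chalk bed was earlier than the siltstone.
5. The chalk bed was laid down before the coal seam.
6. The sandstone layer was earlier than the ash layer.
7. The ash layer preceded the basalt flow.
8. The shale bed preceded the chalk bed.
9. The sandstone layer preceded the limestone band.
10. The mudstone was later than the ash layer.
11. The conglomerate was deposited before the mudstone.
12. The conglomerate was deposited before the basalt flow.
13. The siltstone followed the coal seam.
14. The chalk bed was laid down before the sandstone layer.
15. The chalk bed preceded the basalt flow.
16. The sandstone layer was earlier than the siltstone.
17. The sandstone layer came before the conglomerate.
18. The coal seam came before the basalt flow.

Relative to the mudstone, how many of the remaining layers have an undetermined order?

Forced before the mudstone: the ash layer, the chalk bed, the coal seam, the conglomerate, the limestone band, the sandstone layer, the shale bed, and the siltstone.
That leaves the basalt flow with no forced order relative to the mudstone — 1.

1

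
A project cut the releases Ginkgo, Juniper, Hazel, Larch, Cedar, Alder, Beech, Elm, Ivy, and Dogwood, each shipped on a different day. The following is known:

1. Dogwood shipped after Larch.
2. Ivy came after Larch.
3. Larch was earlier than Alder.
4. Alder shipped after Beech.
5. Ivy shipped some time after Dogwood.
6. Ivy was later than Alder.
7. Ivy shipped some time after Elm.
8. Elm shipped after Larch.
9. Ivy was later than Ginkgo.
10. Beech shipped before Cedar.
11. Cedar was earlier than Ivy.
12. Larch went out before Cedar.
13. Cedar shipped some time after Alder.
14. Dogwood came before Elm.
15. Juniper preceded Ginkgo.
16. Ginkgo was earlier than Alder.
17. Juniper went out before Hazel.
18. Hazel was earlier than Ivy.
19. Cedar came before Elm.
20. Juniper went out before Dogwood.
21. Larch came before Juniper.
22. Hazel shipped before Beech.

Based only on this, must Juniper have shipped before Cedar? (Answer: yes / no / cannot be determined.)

yes

Chain the constraints: Juniper → Ginkgo → Alder → Cedar. Each link is directly stated, so Juniper comes before Cedar.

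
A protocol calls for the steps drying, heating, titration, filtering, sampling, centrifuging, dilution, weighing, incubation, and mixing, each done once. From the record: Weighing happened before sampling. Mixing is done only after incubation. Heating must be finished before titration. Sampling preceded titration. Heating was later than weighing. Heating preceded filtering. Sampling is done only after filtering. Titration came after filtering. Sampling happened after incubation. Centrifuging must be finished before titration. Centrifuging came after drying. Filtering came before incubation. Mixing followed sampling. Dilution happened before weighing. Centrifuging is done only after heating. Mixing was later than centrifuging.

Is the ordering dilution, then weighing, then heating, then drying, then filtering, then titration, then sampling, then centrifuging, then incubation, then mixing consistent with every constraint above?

The constraints require incubation before sampling, but in the proposed sequence sampling appears ahead of incubation. That one violation is enough.

no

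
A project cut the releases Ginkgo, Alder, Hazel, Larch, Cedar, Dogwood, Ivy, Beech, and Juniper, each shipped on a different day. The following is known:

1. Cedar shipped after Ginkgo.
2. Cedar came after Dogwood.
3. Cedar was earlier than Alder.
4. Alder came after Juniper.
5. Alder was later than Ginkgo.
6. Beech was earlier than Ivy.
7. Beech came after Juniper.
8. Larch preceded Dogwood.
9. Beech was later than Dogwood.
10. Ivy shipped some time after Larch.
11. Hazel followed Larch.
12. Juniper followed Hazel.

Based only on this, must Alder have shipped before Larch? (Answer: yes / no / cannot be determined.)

Tracing the constraints gives Larch → Dogwood → Cedar → Alder, so Larch must come before Alder.
That means Alder cannot be before Larch.

no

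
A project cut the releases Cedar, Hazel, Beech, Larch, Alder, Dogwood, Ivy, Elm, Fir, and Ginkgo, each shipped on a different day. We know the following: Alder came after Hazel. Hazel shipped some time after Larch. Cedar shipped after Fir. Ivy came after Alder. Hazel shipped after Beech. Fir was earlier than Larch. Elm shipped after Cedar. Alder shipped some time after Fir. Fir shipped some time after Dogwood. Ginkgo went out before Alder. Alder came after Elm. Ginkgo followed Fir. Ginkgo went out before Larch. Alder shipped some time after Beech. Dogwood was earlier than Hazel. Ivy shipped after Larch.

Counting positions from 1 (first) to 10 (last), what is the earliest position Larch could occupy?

4

Dogwood, Fir, and Ginkgo must all come before Larch — 3 forced predecessors.
Nothing else is forced ahead of Larch, so its earliest slot is position 3 + 1 = 4.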